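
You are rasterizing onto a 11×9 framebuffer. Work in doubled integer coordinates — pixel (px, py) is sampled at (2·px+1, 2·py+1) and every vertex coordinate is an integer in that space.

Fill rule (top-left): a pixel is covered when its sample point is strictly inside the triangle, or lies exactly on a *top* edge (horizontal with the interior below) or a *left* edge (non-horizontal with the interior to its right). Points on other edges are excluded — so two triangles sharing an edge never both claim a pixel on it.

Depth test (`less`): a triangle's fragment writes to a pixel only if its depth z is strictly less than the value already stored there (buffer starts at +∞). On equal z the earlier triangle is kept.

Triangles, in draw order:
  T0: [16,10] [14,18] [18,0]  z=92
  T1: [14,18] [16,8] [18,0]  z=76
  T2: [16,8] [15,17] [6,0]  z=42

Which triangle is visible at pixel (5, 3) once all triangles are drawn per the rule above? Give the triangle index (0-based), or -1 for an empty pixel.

T0:
  2·area = 4
  edge (16, 10)→(14, 18): d=(-2,8) right/bottom  bias=-1
  edge (14, 18)→(18, 0): d=(4,-18) top-left  bias=+0
  edge (18, 0)→(16, 10): d=(-2,10) right/bottom  bias=-1
    (8,2)@(17, 5): e=[2,2,0] → ·  [on edge]
    (7,7)@(15, 15): e=[-2,6,0] → ·  [on edge]
  covered (0 px):
    · · · · · · · · · · ·
    · · · · · · · · · · ·
    · · · · · · · · · · ·
    · · · · · · · · · · ·
    · · · · · · · · · · ·
    · · · · · · · · · · ·
    · · · · · · · · · · ·
    · · · · · · · · · · ·
    · · · · · · · · · · ·
T1:
  2·area = 4
  edge (14, 18)→(16, 8): d=(2,-10) top-left  bias=+0
  edge (16, 8)→(18, 0): d=(2,-8) top-left  bias=+0
  edge (18, 0)→(14, 18): d=(-4,18) right/bottom  bias=-1
    (8,1)@(17, 3): e=[0,-2,6] → ·  [on edge]
    (7,6)@(15, 13): e=[0,2,2] → █  [on edge]
    (8,6)@(17, 13): e=[20,18,-34] → ·
    (7,7)@(15, 15): e=[4,6,-6] → ·
  covered (1 px):
    · · · · · · · · · · ·
    · · · · · · · · · · ·
    · · · · · · · · · · ·
    · · · · · · · · · · ·
    · · · · · · · · · · ·
    · · · · · · · · · · ·
    · · · · · · · █ · · ·
    · · · · · · · · · · ·
    · · · · · · · · · · ·
T2:
  2·area = 98
  edge (16, 8)→(15, 17): d=(-1,9) right/bottom  bias=-1
  edge (15, 17)→(6, 0): d=(-9,-17) top-left  bias=+0
  edge (6, 0)→(16, 8): d=(10,8) right/bottom  bias=-1
    (3,0)@(7, 1): e=[88,8,2] → █
    (4,0)@(9, 1): e=[70,42,-14] → ·
    (3,1)@(7, 3): e=[86,-10,22] → ·
    (4,1)@(9, 3): e=[68,24,6] → █
    (5,1)@(11, 3): e=[50,58,-10] → ·
    (4,2)@(9, 5): e=[66,6,26] → █
    (5,2)@(11, 5): e=[48,40,10] → █
    (6,2)@(13, 5): e=[30,74,-6] → ·
    (4,3)@(9, 7): e=[64,-12,46] → ·
    (5,3)@(11, 7): e=[46,22,30] → █
    (6,3)@(13, 7): e=[28,56,14] → █
    (7,3)@(15, 7): e=[10,90,-2] → ·
    (7,8)@(15, 17): e=[0,0,98] → ·  [on edge]
  covered (14 px):
    · · · █ · · · · · · ·
    · · · · █ · · · · · ·
    · · · · █ █ · · · · ·
    · · · · · █ █ · · · ·
    · · · · · █ █ █ · · ·
    · · · · · · █ █ · · ·
    · · · · · · █ █ · · ·
    · · · · · · · █ · · ·
    · · · · · · · · · · ·

Z-buffer (winner per pixel, '.' = empty):
  . . . 2 . . . . . . .
  . . . . 2 . . . . . .
  . . . . 2 2 . . . . .
  . . . . . 2 2 . . . .
  . . . . . 2 2 2 . . .
  . . . . . . 2 2 . . .
  . . . . . . 2 2 . . .
  . . . . . . . 2 . . .
  . . . . . . . . . . .

Final: 2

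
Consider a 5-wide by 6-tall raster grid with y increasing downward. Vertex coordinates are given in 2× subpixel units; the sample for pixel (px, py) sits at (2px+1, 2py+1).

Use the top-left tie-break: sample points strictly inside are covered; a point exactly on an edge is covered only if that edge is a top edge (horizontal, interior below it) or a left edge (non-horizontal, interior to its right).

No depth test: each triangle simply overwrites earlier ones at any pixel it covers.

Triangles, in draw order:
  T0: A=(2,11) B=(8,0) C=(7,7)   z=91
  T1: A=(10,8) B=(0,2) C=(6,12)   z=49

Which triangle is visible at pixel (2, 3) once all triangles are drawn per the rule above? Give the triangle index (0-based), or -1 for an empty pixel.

T0:
  2·area = 31
  edge (2, 11)→(8, 0): d=(6,-11) top-left  bias=+0
  edge (8, 0)→(7, 7): d=(-1,7) right/bottom  bias=-1
  edge (7, 7)→(2, 11): d=(-5,4) right/bottom  bias=-1
    (3,1)@(7, 3): e=[7,4,20] → █
    (4,1)@(9, 3): e=[29,-10,12] → ·
    (3,2)@(7, 5): e=[19,2,10] → █
    (4,2)@(9, 5): e=[41,-12,2] → ·
    (2,3)@(5, 7): e=[9,14,8] → █
    (3,3)@(7, 7): e=[31,0,0] → ·  [on edge]
    (2,4)@(5, 9): e=[21,12,-2] → ·
  covered (3 px):
    · · · · ·
    · · · █ ·
    · · · █ ·
    · · █ · ·
    · · · · ·
    · · · · ·
T1:
  2·area = 64  (B↔C swapped to make it positive)
  edge (10, 8)→(6, 12): d=(-4,4) right/bottom  bias=-1
  edge (6, 12)→(0, 2): d=(-6,-10) top-left  bias=+0
  edge (0, 2)→(10, 8): d=(10,6) right/bottom  bias=-1
    (0,1)@(1, 3): e=[56,4,4] → █
    (1,1)@(3, 3): e=[48,24,-8] → ·
    (0,2)@(1, 5): e=[48,-8,24] → ·
    (1,2)@(3, 5): e=[40,12,12] → █
    (2,2)@(5, 5): e=[32,32,0] → ·  [on edge]
    (1,3)@(3, 7): e=[32,0,32] → █  [on edge]
    (2,3)@(5, 7): e=[24,20,20] → █
    (3,3)@(7, 7): e=[16,40,8] → █
    (4,3)@(9, 7): e=[8,60,-4] → ·
    (1,4)@(3, 9): e=[24,-12,52] → ·
    (2,4)@(5, 9): e=[16,8,40] → █
    (4,4)@(9, 9): e=[0,48,16] → ·  [on edge]
    (3,5)@(7, 11): e=[0,16,48] → ·  [on edge]
  covered (7 px):
    · · · · ·
    █ · · · ·
    · █ · · ·
    · █ █ █ ·
    · · █ █ ·
    · · · · ·

Z-buffer (winner per pixel, '.' = empty):
  . . . . .
  1 . . 0 .
  . 1 . 0 .
  . 1 1 1 .
  . . 1 1 .
  . . . . .

Answer: 1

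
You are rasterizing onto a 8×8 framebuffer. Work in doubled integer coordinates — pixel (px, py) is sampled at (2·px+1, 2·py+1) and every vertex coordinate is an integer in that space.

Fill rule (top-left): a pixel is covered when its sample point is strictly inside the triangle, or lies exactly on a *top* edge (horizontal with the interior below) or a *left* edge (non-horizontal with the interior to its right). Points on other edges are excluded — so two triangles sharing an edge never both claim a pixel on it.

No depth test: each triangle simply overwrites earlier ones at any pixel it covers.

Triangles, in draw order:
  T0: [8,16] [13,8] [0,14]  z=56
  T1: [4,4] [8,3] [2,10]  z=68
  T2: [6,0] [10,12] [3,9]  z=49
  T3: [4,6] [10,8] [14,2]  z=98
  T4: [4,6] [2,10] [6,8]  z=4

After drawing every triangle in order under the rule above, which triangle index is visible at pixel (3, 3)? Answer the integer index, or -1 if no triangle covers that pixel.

T0:
  2·area = 74  (B↔C swapped to make it positive)
  edge (8, 16)→(0, 14): d=(-8,-2) top-left  bias=+0
  edge (0, 14)→(13, 8): d=(13,-6) top-left  bias=+0
  edge (13, 8)→(8, 16): d=(-5,8) right/bottom  bias=-1
    (5,4)@(11, 9): e=[62,1,11] → █
    (6,4)@(13, 9): e=[66,13,-5] → ·
    (3,5)@(7, 11): e=[38,3,33] → █
    (4,5)@(9, 11): e=[42,15,17] → █
    (6,5)@(13, 11): e=[50,39,-15] → ·
    (1,6)@(3, 13): e=[14,5,55] → █
    (2,6)@(5, 13): e=[18,17,39] → █
    (5,6)@(11, 13): e=[30,53,-9] → ·
    (1,7)@(3, 15): e=[-2,31,45] → ·
    (2,7)@(5, 15): e=[2,43,29] → █
    (4,7)@(9, 15): e=[10,67,-3] → ·
  covered (10 px):
    · · · · · · · ·
    · · · · · · · ·
    · · · · · · · ·
    · · · · · · · ·
    · · · · · █ · ·
    · · · █ █ █ · ·
    · █ █ █ █ · · ·
    · · █ █ · · · ·
T1:
  2·area = 22
  edge (4, 4)→(8, 3): d=(4,-1) top-left  bias=+0
  edge (8, 3)→(2, 10): d=(-6,7) right/bottom  bias=-1
  edge (2, 10)→(4, 4): d=(2,-6) top-left  bias=+0
    (2,0)@(5, 1): e=[-11,33,0] → ·  [on edge]
    (2,2)@(5, 5): e=[5,9,8] → █
    (3,2)@(7, 5): e=[7,-5,20] → ·
    (1,3)@(3, 7): e=[11,11,0] → █  [on edge]
    (2,3)@(5, 7): e=[13,-3,12] → ·
    (1,4)@(3, 9): e=[19,-1,4] → ·
    (0,6)@(1, 13): e=[33,-11,0] → ·  [on edge]
  covered (2 px):
    · · · · · · · ·
    · · · · · · · ·
    · · █ · · · · ·
    · █ · · · · · ·
    · · · · · · · ·
    · · · · · · · ·
    · · · · · · · ·
    · · · · · · · ·
T2:
  2·area = 72
  edge (6, 0)→(10, 12): d=(4,12) right/bottom  bias=-1
  edge (10, 12)→(3, 9): d=(-7,-3) top-left  bias=+0
  edge (3, 9)→(6, 0): d=(3,-9) top-left  bias=+0
    (2,1)@(5, 3): e=[24,48,0] → █  [on edge]
    (3,1)@(7, 3): e=[0,54,18] → ·  [on edge]
    (2,2)@(5, 5): e=[32,34,6] → █
    (3,2)@(7, 5): e=[8,40,24] → █
    (4,2)@(9, 5): e=[-16,46,42] → ·
    (2,3)@(5, 7): e=[40,20,12] → █
    (4,3)@(9, 7): e=[-8,32,48] → ·
    (1,4)@(3, 9): e=[72,0,0] → █  [on edge]
    (4,4)@(9, 9): e=[0,18,54] → ·  [on edge]
    (1,5)@(3, 11): e=[80,-14,6] → ·
    (2,5)@(5, 11): e=[56,-8,24] → ·
    (3,5)@(7, 11): e=[32,-2,42] → ·
    (0,7)@(1, 15): e=[120,-48,0] → ·  [on edge]
    (5,7)@(11, 15): e=[0,-18,90] → ·  [on edge]
  covered (9 px):
    · · · · · · · ·
    · · █ · · · · ·
    · · █ █ · · · ·
    · · █ █ · · · ·
    · █ █ █ · · · ·
    · · · · █ · · ·
    · · · · · · · ·
    · · · · · · · ·
T3:
  2·area = 44  (B↔C swapped to make it positive)
  edge (4, 6)→(14, 2): d=(10,-4) top-left  bias=+0
  edge (14, 2)→(10, 8): d=(-4,6) right/bottom  bias=-1
  edge (10, 8)→(4, 6): d=(-6,-2) top-left  bias=+0
    (6,1)@(13, 3): e=[6,2,36] → █
    (7,1)@(15, 3): e=[14,-10,40] → ·
    (0,2)@(1, 5): e=[-22,66,0] → ·  [on edge]
    (3,2)@(7, 5): e=[2,30,12] → █
    (4,2)@(9, 5): e=[10,18,16] → █
    (5,2)@(11, 5): e=[18,6,20] → █
    (6,2)@(13, 5): e=[26,-6,24] → ·
    (3,3)@(7, 7): e=[22,22,0] → █  [on edge]
    (5,3)@(11, 7): e=[38,-2,8] → ·
    (3,4)@(7, 9): e=[42,14,-12] → ·
    (4,4)@(9, 9): e=[50,2,-8] → ·
    (6,4)@(13, 9): e=[66,-22,0] → ·  [on edge]
  covered (6 px):
    · · · · · · · ·
    · · · · · · █ ·
    · · · █ █ █ · ·
    · · · █ █ · · ·
    · · · · · · · ·
    · · · · · · · ·
    · · · · · · · ·
    · · · · · · · ·
T4:
  2·area = 12  (B↔C swapped to make it positive)
  edge (4, 6)→(6, 8): d=(2,2) right/bottom  bias=-1
  edge (6, 8)→(2, 10): d=(-4,2) right/bottom  bias=-1
  edge (2, 10)→(4, 6): d=(2,-4) top-left  bias=+0
    (0,1)@(1, 3): e=[0,30,-18] → ·  [on edge]
    (1,2)@(3, 5): e=[0,18,-6] → ·  [on edge]
    (2,3)@(5, 7): e=[0,6,6] → ·  [on edge]
    (1,4)@(3, 9): e=[8,2,2] → █
    (2,4)@(5, 9): e=[4,-2,10] → ·
    (3,4)@(7, 9): e=[0,-6,18] → ·  [on edge]
    (1,5)@(3, 11): e=[12,-6,6] → ·
    (4,5)@(9, 11): e=[0,-18,30] → ·  [on edge]
    (5,6)@(11, 13): e=[0,-30,42] → ·  [on edge]
    (6,7)@(13, 15): e=[0,-42,54] → ·  [on edge]
  covered (1 px):
    · · · · · · · ·
    · · · · · · · ·
    · · · · · · · ·
    · · · · · · · ·
    · █ · · · · · ·
    · · · · · · · ·
    · · · · · · · ·
    · · · · · · · ·

Z-buffer (winner per pixel, '.' = empty):
  . . . . . . . .
  . . 2 . . . 3 .
  . . 2 3 3 3 . .
  . 1 2 3 3 . . .
  . 4 2 2 . 0 . .
  . . . 0 2 0 . .
  . 0 0 0 0 . . .
  . . 0 0 . . . .

Answer: 3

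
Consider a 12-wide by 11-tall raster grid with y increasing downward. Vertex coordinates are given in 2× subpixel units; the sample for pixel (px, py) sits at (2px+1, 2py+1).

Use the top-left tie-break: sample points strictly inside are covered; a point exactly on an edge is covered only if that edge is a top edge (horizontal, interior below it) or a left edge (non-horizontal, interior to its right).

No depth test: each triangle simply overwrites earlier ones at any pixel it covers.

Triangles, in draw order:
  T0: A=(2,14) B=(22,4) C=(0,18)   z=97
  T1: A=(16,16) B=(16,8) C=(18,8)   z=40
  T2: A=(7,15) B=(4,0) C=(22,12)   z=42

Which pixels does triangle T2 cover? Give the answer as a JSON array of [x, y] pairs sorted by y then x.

T0:
  2·area = 60
  edge (2, 14)→(22, 4): d=(20,-10) top-left  bias=+0
  edge (22, 4)→(0, 18): d=(-22,14) right/bottom  bias=-1
  edge (0, 18)→(2, 14): d=(2,-4) top-left  bias=+0
    (8,3)@(17, 7): e=[10,4,46] → X
    (9,3)@(19, 7): e=[30,-24,54] → .
    (6,4)@(13, 9): e=[10,16,34] → X
    (7,4)@(15, 9): e=[30,-12,42] → .
    (8,4)@(17, 9): e=[50,-40,50] → .
    (4,5)@(9, 11): e=[10,28,22] → X
    (5,5)@(11, 11): e=[30,0,30] → .  [on edge]
    (6,5)@(13, 11): e=[50,-28,38] → .
    (2,6)@(5, 13): e=[10,40,10] → X
    (3,6)@(7, 13): e=[30,12,18] → X
    (4,6)@(9, 13): e=[50,-16,26] → .
    (1,7)@(3, 15): e=[30,24,6] → X
  covered (7 px):
    . . . . . . . . . . . .
    . . . . . . . . . . . .
    . . . . . . . . . . . .
    . . . . . . . . X . . .
    . . . . . . X . . . . .
    . . . . X . . . . . . .
    . . X X . . . . . . . .
    . X . . . . . . . . . .
    X . . . . . . . . . . .
    . . . . . . . . . . . .
    . . . . . . . . . . . .
T1:
  2·area = 16
  edge (16, 16)→(16, 8): d=(0,-8) top-left  bias=+0
  edge (16, 8)→(18, 8): d=(2,0) top-left  bias=+0
  edge (18, 8)→(16, 16): d=(-2,8) right/bottom  bias=-1
    (8,4)@(17, 9): e=[8,2,6] → X
    (9,4)@(19, 9): e=[24,2,-10] → .
    (8,5)@(17, 11): e=[8,6,2] → X
    (9,5)@(19, 11): e=[24,6,-14] → .
    (8,6)@(17, 13): e=[8,10,-2] → .
  covered (2 px):
    . . . . . . . . . . . .
    . . . . . . . . . . . .
    . . . . . . . . . . . .
    . . . . . . . . . . . .
    . . . . . . . . X . . .
    . . . . . . . . X . . .
    . . . . . . . . . . . .
    . . . . . . . . . . . .
    . . . . . . . . . . . .
    . . . . . . . . . . . .
    . . . . . . . . . . . .
T2:
  2·area = 234
  edge (7, 15)→(4, 0): d=(-3,-15) top-left  bias=+0
  edge (4, 0)→(22, 12): d=(18,12) right/bottom  bias=-1
  edge (22, 12)→(7, 15): d=(-15,3) right/bottom  bias=-1
    (2,0)@(5, 1): e=[12,6,216] → X
    (3,0)@(7, 1): e=[42,-18,210] → .
    (2,1)@(5, 3): e=[6,42,186] → X
    (3,1)@(7, 3): e=[36,18,180] → X
    (4,1)@(9, 3): e=[66,-6,174] → .
    (2,2)@(5, 5): e=[0,78,156] → X  [on edge]
    (4,2)@(9, 5): e=[60,30,144] → X
    (5,2)@(11, 5): e=[90,6,138] → X
    (6,2)@(13, 5): e=[120,-18,132] → .
    (2,3)@(5, 7): e=[-6,114,126] → .
    (3,3)@(7, 7): e=[24,90,120] → X
    (6,3)@(13, 7): e=[114,18,102] → X
    (8,6)@(17, 13): e=[156,78,0] → .  [on edge]
    (3,7)@(7, 15): e=[0,234,0] → .  [on edge]
  covered (29 px):
    . . X . . . . . . . . .
    . . X X . . . . . . . .
    . . X X X X . . . . . .
    . . . X X X X . . . . .
    . . . X X X X X X . . .
    . . . X X X X X X X . .
    . . . X X X X X . . . .
    . . . . . . . . . . . .
    . . . . . . . . . . . .
    . . . . . . . . . . . .
    . . . . . . . . . . . .

Result: [[2,0],[2,1],[3,1],[2,2],[3,2],[4,2],[5,2],[3,3],[4,3],[5,3],[6,3],[3,4],[4,4],[5,4],[6,4],[7,4],[8,4],[3,5],[4,5],[5,5],[6,5],[7,5],[8,5],[9,5],[3,6],[4,6],[5,6],[6,6],[7,6]]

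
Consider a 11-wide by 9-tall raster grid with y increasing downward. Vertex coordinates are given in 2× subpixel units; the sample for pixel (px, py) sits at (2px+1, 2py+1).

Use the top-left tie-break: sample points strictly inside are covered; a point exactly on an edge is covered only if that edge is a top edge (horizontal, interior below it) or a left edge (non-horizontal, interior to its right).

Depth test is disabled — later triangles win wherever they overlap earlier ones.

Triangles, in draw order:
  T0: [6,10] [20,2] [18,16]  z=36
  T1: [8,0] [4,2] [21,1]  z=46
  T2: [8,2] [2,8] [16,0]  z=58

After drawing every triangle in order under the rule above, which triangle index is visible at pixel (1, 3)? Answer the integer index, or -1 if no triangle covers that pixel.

T0:
  2·area = 180
  edge (6, 10)→(20, 2): d=(14,-8) top-left  bias=+0
  edge (20, 2)→(18, 16): d=(-2,14) right/bottom  bias=-1
  edge (18, 16)→(6, 10): d=(-12,-6) top-left  bias=+0
    (9,1)@(19, 3): e=[6,12,162] → #
    (10,1)@(21, 3): e=[22,-16,174] → ·
    (7,2)@(15, 5): e=[2,64,114] → #
    (8,2)@(17, 5): e=[18,36,126] → #
    (10,2)@(21, 5): e=[50,-20,150] → ·
    (6,3)@(13, 7): e=[14,88,78] → #
    (10,3)@(21, 7): e=[78,-24,126] → ·
    (4,4)@(9, 9): e=[10,140,30] → #
    (5,4)@(11, 9): e=[26,112,42] → #
    (9,4)@(19, 9): e=[90,0,90] → ·  [on edge]
    (4,5)@(9, 11): e=[38,136,6] → #
    (9,5)@(19, 11): e=[118,-4,66] → ·
  covered (22 px):
    · · · · · · · · · · ·
    · · · · · · · · · # ·
    · · · · · · · # # # ·
    · · · · · · # # # # ·
    · · · · # # # # # · ·
    · · · · # # # # # · ·
    · · · · · · # # # · ·
    · · · · · · · · # · ·
    · · · · · · · · · · ·
T1:
  2·area = 30  (B↔C swapped to make it positive)
  edge (8, 0)→(21, 1): d=(13,1) right/bottom  bias=-1
  edge (21, 1)→(4, 2): d=(-17,1) right/bottom  bias=-1
  edge (4, 2)→(8, 0): d=(4,-2) top-left  bias=+0
    (3,0)@(7, 1): e=[14,14,2] → #
    (4,0)@(9, 1): e=[12,12,6] → #
    (5,0)@(11, 1): e=[10,10,10] → #
    (6,0)@(13, 1): e=[8,8,14] → #
    (7,0)@(15, 1): e=[6,6,18] → #
    (8,0)@(17, 1): e=[4,4,22] → #
    (9,0)@(19, 1): e=[2,2,26] → #
    (10,0)@(21, 1): e=[0,0,30] → ·  [on edge]
    (3,1)@(7, 3): e=[40,-20,10] → ·
    (4,1)@(9, 3): e=[38,-22,14] → ·
    (5,1)@(11, 3): e=[36,-24,18] → ·
    (6,1)@(13, 3): e=[34,-26,22] → ·
  covered (7 px):
    · · · # # # # # # # ·
    · · · · · · · · · · ·
    · · · · · · · · · · ·
    · · · · · · · · · · ·
    · · · · · · · · · · ·
    · · · · · · · · · · ·
    · · · · · · · · · · ·
    · · · · · · · · · · ·
    · · · · · · · · · · ·
T2:
  2·area = 36  (B↔C swapped to make it positive)
  edge (8, 2)→(16, 0): d=(8,-2) top-left  bias=+0
  edge (16, 0)→(2, 8): d=(-14,8) right/bottom  bias=-1
  edge (2, 8)→(8, 2): d=(6,-6) top-left  bias=+0
    (4,0)@(9, 1): e=[-6,42,0] → ·  [on edge]
    (6,0)@(13, 1): e=[2,10,24] → #
    (7,0)@(15, 1): e=[6,-6,36] → ·
    (3,1)@(7, 3): e=[6,30,0] → #  [on edge]
    (4,1)@(9, 3): e=[10,14,12] → #
    (5,1)@(11, 3): e=[14,-2,24] → ·
    (6,1)@(13, 3): e=[18,-18,36] → ·
    (2,2)@(5, 5): e=[18,18,0] → #  [on edge]
    (4,2)@(9, 5): e=[26,-14,24] → ·
    (1,3)@(3, 7): e=[30,6,0] → #  [on edge]
    (2,3)@(5, 7): e=[34,-10,12] → ·
    (3,3)@(7, 7): e=[38,-26,24] → ·
    (0,4)@(1, 9): e=[42,-6,0] → ·  [on edge]
  covered (6 px):
    · · · · · · # · · · ·
    · · · # # · · · · · ·
    · · # # · · · · · · ·
    · # · · · · · · · · ·
    · · · · · · · · · · ·
    · · · · · · · · · · ·
    · · · · · · · · · · ·
    · · · · · · · · · · ·
    · · · · · · · · · · ·

Z-buffer (winner per pixel, '.' = empty):
  . . . 1 1 1 2 1 1 1 .
  . . . 2 2 . . . . 0 .
  . . 2 2 . . . 0 0 0 .
  . 2 . . . . 0 0 0 0 .
  . . . . 0 0 0 0 0 . .
  . . . . 0 0 0 0 0 . .
  . . . . . . 0 0 0 . .
  . . . . . . . . 0 . .
  . . . . . . . . . . .

Result: 2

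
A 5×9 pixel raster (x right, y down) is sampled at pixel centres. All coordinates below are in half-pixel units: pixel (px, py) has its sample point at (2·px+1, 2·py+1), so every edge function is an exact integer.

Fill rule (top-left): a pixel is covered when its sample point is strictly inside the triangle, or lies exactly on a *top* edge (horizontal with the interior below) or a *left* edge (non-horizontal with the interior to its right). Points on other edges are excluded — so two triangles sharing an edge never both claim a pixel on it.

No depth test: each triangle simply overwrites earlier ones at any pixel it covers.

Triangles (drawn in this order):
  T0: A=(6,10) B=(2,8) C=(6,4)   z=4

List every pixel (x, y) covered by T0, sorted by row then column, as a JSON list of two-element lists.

T0:
  2·area = 24
  edge (6, 10)→(2, 8): d=(-4,-2) top-left  bias=+0
  edge (2, 8)→(6, 4): d=(4,-4) top-left  bias=+0
  edge (6, 4)→(6, 10): d=(0,6) right/bottom  bias=-1
    (4,0)@(9, 1): e=[42,0,-18] → ·  [on edge]
    (3,1)@(7, 3): e=[30,0,-6] → ·  [on edge]
    (2,2)@(5, 5): e=[18,0,6] → #  [on edge]
    (3,2)@(7, 5): e=[22,8,-6] → ·
    (1,3)@(3, 7): e=[6,0,18] → #  [on edge]
    (3,3)@(7, 7): e=[14,16,-6] → ·
    (0,4)@(1, 9): e=[-6,0,30] → ·  [on edge]
    (1,4)@(3, 9): e=[-2,8,18] → ·
    (2,4)@(5, 9): e=[2,16,6] → #
    (3,4)@(7, 9): e=[6,24,-6] → ·
    (2,5)@(5, 11): e=[-6,24,6] → ·
  covered (4 px):
    · · · · ·
    · · · · ·
    · · # · ·
    · # # · ·
    · · # · ·
    · · · · ·
    · · · · ·
    · · · · ·
    · · · · ·

Final: [[2,2],[1,3],[2,3],[2,4]]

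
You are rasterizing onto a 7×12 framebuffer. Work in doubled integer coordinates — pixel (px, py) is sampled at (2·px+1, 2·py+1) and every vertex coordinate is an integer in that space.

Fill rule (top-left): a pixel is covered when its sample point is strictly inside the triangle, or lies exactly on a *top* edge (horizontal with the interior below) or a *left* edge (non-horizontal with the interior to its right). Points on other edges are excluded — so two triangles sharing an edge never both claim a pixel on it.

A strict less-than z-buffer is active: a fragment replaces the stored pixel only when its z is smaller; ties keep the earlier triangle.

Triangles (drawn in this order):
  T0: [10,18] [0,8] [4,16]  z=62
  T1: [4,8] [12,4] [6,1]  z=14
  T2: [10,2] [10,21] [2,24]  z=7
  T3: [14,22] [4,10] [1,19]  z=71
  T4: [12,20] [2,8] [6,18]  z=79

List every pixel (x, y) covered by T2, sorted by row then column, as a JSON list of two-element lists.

T0:
  2·area = 40  (B↔C swapped to make it positive)
  edge (10, 18)→(4, 16): d=(-6,-2) top-left  bias=+0
  edge (4, 16)→(0, 8): d=(-4,-8) top-left  bias=+0
  edge (0, 8)→(10, 18): d=(10,10) right/bottom  bias=-1
    (0,4)@(1, 9): e=[36,4,0] → ·  [on edge]
    (1,5)@(3, 11): e=[28,12,0] → ·  [on edge]
    (1,6)@(3, 13): e=[16,4,20] → █
    (2,6)@(5, 13): e=[20,20,0] → ·  [on edge]
    (0,7)@(1, 15): e=[0,-20,60] → ·  [on edge]
    (1,7)@(3, 15): e=[4,-4,40] → ·
    (2,7)@(5, 15): e=[8,12,20] → █
    (3,7)@(7, 15): e=[12,28,0] → ·  [on edge]
    (2,8)@(5, 17): e=[-4,4,40] → ·
    (3,8)@(7, 17): e=[0,20,20] → █  [on edge]
    (4,8)@(9, 17): e=[4,36,0] → ·  [on edge]
    (3,9)@(7, 19): e=[-12,12,40] → ·
    (5,9)@(11, 19): e=[-4,44,0] → ·  [on edge]
    (6,9)@(13, 19): e=[0,60,-20] → ·  [on edge]
    (6,10)@(13, 21): e=[-12,52,0] → ·  [on edge]
  covered (3 px):
    · · · · · · ·
    · · · · · · ·
    · · · · · · ·
    · · · · · · ·
    · · · · · · ·
    · · · · · · ·
    · █ · · · · ·
    · · █ · · · ·
    · · · █ · · ·
    · · · · · · ·
    · · · · · · ·
    · · · · · · ·
T1:
  2·area = 48  (B↔C swapped to make it positive)
  edge (4, 8)→(6, 1): d=(2,-7) top-left  bias=+0
  edge (6, 1)→(12, 4): d=(6,3) right/bottom  bias=-1
  edge (12, 4)→(4, 8): d=(-8,4) right/bottom  bias=-1
    (3,1)@(7, 3): e=[11,9,28] → █
    (4,1)@(9, 3): e=[25,3,20] → █
    (5,1)@(11, 3): e=[39,-3,12] → ·
    (2,2)@(5, 5): e=[1,27,20] → █
    (5,2)@(11, 5): e=[43,9,-4] → ·
    (2,3)@(5, 7): e=[5,39,4] → █
    (3,3)@(7, 7): e=[19,33,-4] → ·
    (4,3)@(9, 7): e=[33,27,-12] → ·
    (2,4)@(5, 9): e=[9,51,-12] → ·
  covered (6 px):
    · · · · · · ·
    · · · █ █ · ·
    · · █ █ █ · ·
    · · █ · · · ·
    · · · · · · ·
    · · · · · · ·
    · · · · · · ·
    · · · · · · ·
    · · · · · · ·
    · · · · · · ·
    · · · · · · ·
    · · · · · · ·
T2:
  2·area = 152
  edge (10, 2)→(10, 21): d=(0,19) right/bottom  bias=-1
  edge (10, 21)→(2, 24): d=(-8,3) right/bottom  bias=-1
  edge (2, 24)→(10, 2): d=(8,-22) top-left  bias=+0
    (4,2)@(9, 5): e=[19,131,2] → █
    (5,2)@(11, 5): e=[-19,125,46] → ·
    (4,3)@(9, 7): e=[19,115,18] → █
    (5,3)@(11, 7): e=[-19,109,62] → ·
    (4,4)@(9, 9): e=[19,99,34] → █
    (5,4)@(11, 9): e=[-19,93,78] → ·
    (3,5)@(7, 11): e=[57,89,6] → █
    (5,5)@(11, 11): e=[-19,77,94] → ·
    (3,6)@(7, 13): e=[57,73,22] → █
    (5,6)@(11, 13): e=[-19,61,110] → ·
    (3,7)@(7, 15): e=[57,57,38] → █
    (5,7)@(11, 15): e=[-19,45,126] → ·
  covered (19 px):
    · · · · · · ·
    · · · · · · ·
    · · · · █ · ·
    · · · · █ · ·
    · · · · █ · ·
    · · · █ █ · ·
    · · · █ █ · ·
    · · · █ █ · ·
    · · █ █ █ · ·
    · · █ █ █ · ·
    · · █ █ █ · ·
    · █ · · · · ·
T3:
  2·area = 126  (B↔C swapped to make it positive)
  edge (14, 22)→(1, 19): d=(-13,-3) top-left  bias=+0
  edge (1, 19)→(4, 10): d=(3,-9) top-left  bias=+0
  edge (4, 10)→(14, 22): d=(10,12) right/bottom  bias=-1
    (3,0)@(7, 1): e=[252,0,-126] → ·  [on edge]
    (2,3)@(5, 7): e=[168,0,-42] → ·  [on edge]
    (1,6)@(3, 13): e=[84,0,42] → █  [on edge]
    (2,6)@(5, 13): e=[90,18,18] → █
    (3,6)@(7, 13): e=[96,36,-6] → ·
    (1,7)@(3, 15): e=[58,6,62] → █
    (3,7)@(7, 15): e=[70,42,14] → █
    (4,7)@(9, 15): e=[76,60,-10] → ·
    (1,8)@(3, 17): e=[32,12,82] → █
    (4,8)@(9, 17): e=[50,66,10] → █
    (5,8)@(11, 17): e=[56,84,-14] → ·
    (0,9)@(1, 19): e=[0,0,126] → █  [on edge]
  covered (17 px):
    · · · · · · ·
    · · · · · · ·
    · · · · · · ·
    · · · · · · ·
    · · · · · · ·
    · · · · · · ·
    · █ █ · · · ·
    · █ █ █ · · ·
    · █ █ █ █ · ·
    █ █ █ █ █ █ ·
    · · · · · █ █
    · · · · · · ·
T4:
  2·area = 52  (B↔C swapped to make it positive)
  edge (12, 20)→(6, 18): d=(-6,-2) top-left  bias=+0
  edge (6, 18)→(2, 8): d=(-4,-10) top-left  bias=+0
  edge (2, 8)→(12, 20): d=(10,12) right/bottom  bias=-1
    (2,6)@(5, 13): e=[28,10,14] → █
    (3,6)@(7, 13): e=[32,30,-10] → ·
    (2,7)@(5, 15): e=[16,2,34] → █
    (3,7)@(7, 15): e=[20,22,10] → █
    (4,7)@(9, 15): e=[24,42,-14] → ·
    (1,8)@(3, 17): e=[0,-26,78] → ·  [on edge]
    (2,8)@(5, 17): e=[4,-6,54] → ·
    (3,8)@(7, 17): e=[8,14,30] → █
    (4,8)@(9, 17): e=[12,34,6] → █
    (5,8)@(11, 17): e=[16,54,-18] → ·
    (3,9)@(7, 19): e=[-4,6,50] → ·
    (4,9)@(9, 19): e=[0,26,26] → █  [on edge]
  covered (7 px):
    · · · · · · ·
    · · · · · · ·
    · · · · · · ·
    · · · · · · ·
    · · · · · · ·
    · · · · · · ·
    · · █ · · · ·
    · · █ █ · · ·
    · · · █ █ · ·
    · · · · █ █ ·
    · · · · · · ·
    · · · · · · ·

Final: [[4,2],[4,3],[4,4],[3,5],[4,5],[3,6],[4,6],[3,7],[4,7],[2,8],[3,8],[4,8],[2,9],[3,9],[4,9],[2,10],[3,10],[4,10],[1,11]]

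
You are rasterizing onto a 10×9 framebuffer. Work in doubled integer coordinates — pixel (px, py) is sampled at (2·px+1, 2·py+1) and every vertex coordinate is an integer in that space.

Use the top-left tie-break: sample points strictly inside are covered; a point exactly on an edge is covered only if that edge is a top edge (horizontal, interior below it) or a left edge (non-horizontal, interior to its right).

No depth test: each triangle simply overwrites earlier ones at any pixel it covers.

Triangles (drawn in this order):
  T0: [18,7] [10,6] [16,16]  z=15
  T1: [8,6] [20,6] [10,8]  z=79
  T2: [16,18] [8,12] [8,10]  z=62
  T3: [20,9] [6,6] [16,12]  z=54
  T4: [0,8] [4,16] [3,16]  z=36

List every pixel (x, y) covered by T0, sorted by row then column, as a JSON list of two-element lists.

T0:
  2·area = 74  (B↔C swapped to make it positive)
  edge (18, 7)→(16, 16): d=(-2,9) right/bottom  bias=-1
  edge (16, 16)→(10, 6): d=(-6,-10) top-left  bias=+0
  edge (10, 6)→(18, 7): d=(8,1) right/bottom  bias=-1
    (3,0)@(7, 1): e=[111,0,-37] → ·  [on edge]
    (5,3)@(11, 7): e=[63,4,7] → █
    (6,3)@(13, 7): e=[45,24,5] → █
    (7,3)@(15, 7): e=[27,44,3] → █
    (8,3)@(17, 7): e=[9,64,1] → █
    (9,3)@(19, 7): e=[-9,84,-1] → ·
    (5,4)@(11, 9): e=[59,-8,23] → ·
    (6,4)@(13, 9): e=[41,12,21] → █
    (9,4)@(19, 9): e=[-13,72,15] → ·
    (6,5)@(13, 11): e=[37,0,37] → █  [on edge]
    (9,5)@(19, 11): e=[-17,60,31] → ·
    (6,6)@(13, 13): e=[33,-12,53] → ·
  covered (11 px):
    · · · · · · · · · ·
    · · · · · · · · · ·
    · · · · · · · · · ·
    · · · · · █ █ █ █ ·
    · · · · · · █ █ █ ·
    · · · · · · █ █ █ ·
    · · · · · · · █ · ·
    · · · · · · · · · ·
    · · · · · · · · · ·
T1:
  2·area = 24
  edge (8, 6)→(20, 6): d=(12,0) top-left  bias=+0
  edge (20, 6)→(10, 8): d=(-10,2) right/bottom  bias=-1
  edge (10, 8)→(8, 6): d=(-2,-2) top-left  bias=+0
    (1,0)@(3, 1): e=[-60,84,0] → ·  [on edge]
    (2,1)@(5, 3): e=[-36,60,0] → ·  [on edge]
    (3,2)@(7, 5): e=[-12,36,0] → ·  [on edge]
    (4,3)@(9, 7): e=[12,12,0] → █  [on edge]
    (5,3)@(11, 7): e=[12,8,4] → █
    (6,3)@(13, 7): e=[12,4,8] → █
    (7,3)@(15, 7): e=[12,0,12] → ·  [on edge]
    (2,4)@(5, 9): e=[36,0,-12] → ·  [on edge]
    (4,4)@(9, 9): e=[36,-8,-4] → ·
    (5,4)@(11, 9): e=[36,-12,0] → ·  [on edge]
    (6,4)@(13, 9): e=[36,-16,4] → ·
    (6,5)@(13, 11): e=[60,-36,0] → ·  [on edge]
    (7,6)@(15, 13): e=[84,-60,0] → ·  [on edge]
    (8,7)@(17, 15): e=[108,-84,0] → ·  [on edge]
    (9,8)@(19, 17): e=[132,-108,0] → ·  [on edge]
  covered (3 px):
    · · · · · · · · · ·
    · · · · · · · · · ·
    · · · · · · · · · ·
    · · · · █ █ █ · · ·
    · · · · · · · · · ·
    · · · · · · · · · ·
    · · · · · · · · · ·
    · · · · · · · · · ·
    · · · · · · · · · ·
T2:
  2·area = 16
  edge (16, 18)→(8, 12): d=(-8,-6) top-left  bias=+0
  edge (8, 12)→(8, 10): d=(0,-2) top-left  bias=+0
  edge (8, 10)→(16, 18): d=(8,8) right/bottom  bias=-1
    (0,1)@(1, 3): e=[30,-14,0] → ·  [on edge]
    (1,2)@(3, 5): e=[26,-10,0] → ·  [on edge]
    (2,3)@(5, 7): e=[22,-6,0] → ·  [on edge]
    (3,4)@(7, 9): e=[18,-2,0] → ·  [on edge]
    (4,5)@(9, 11): e=[14,2,0] → ·  [on edge]
    (5,6)@(11, 13): e=[10,6,0] → ·  [on edge]
    (6,7)@(13, 15): e=[6,10,0] → ·  [on edge]
    (7,8)@(15, 17): e=[2,14,0] → ·  [on edge]
  covered (0 px):
    · · · · · · · · · ·
    · · · · · · · · · ·
    · · · · · · · · · ·
    · · · · · · · · · ·
    · · · · · · · · · ·
    · · · · · · · · · ·
    · · · · · · · · · ·
    · · · · · · · · · ·
    · · · · · · · · · ·
T3:
  2·area = 54  (B↔C swapped to make it positive)
  edge (20, 9)→(16, 12): d=(-4,3) right/bottom  bias=-1
  edge (16, 12)→(6, 6): d=(-10,-6) top-left  bias=+0
  edge (6, 6)→(20, 9): d=(14,3) right/bottom  bias=-1
    (0,1)@(1, 3): e=[81,0,-27] → ·  [on edge]
    (4,3)@(9, 7): e=[41,8,5] → █
    (5,3)@(11, 7): e=[35,20,-1] → ·
    (4,4)@(9, 9): e=[33,-12,33] → ·
    (5,4)@(11, 9): e=[27,0,27] → █  [on edge]
    (6,4)@(13, 9): e=[21,12,21] → █
    (7,4)@(15, 9): e=[15,24,15] → █
    (8,4)@(17, 9): e=[9,36,9] → █
    (9,4)@(19, 9): e=[3,48,3] → █
    (5,5)@(11, 11): e=[19,-20,55] → ·
    (6,5)@(13, 11): e=[13,-8,49] → ·
    (7,5)@(15, 11): e=[7,4,43] → █
  covered (8 px):
    · · · · · · · · · ·
    · · · · · · · · · ·
    · · · · · · · · · ·
    · · · · █ · · · · ·
    · · · · · █ █ █ █ █
    · · · · · · · █ █ ·
    · · · · · · · · · ·
    · · · · · · · · · ·
    · · · · · · · · · ·
T4:
  2·area = 8
  edge (0, 8)→(4, 16): d=(4,8) right/bottom  bias=-1
  edge (4, 16)→(3, 16): d=(-1,0) right/bottom  bias=-1
  edge (3, 16)→(0, 8): d=(-3,-8) top-left  bias=+0
    (1,7)@(3, 15): e=[4,1,3] → █
    (2,7)@(5, 15): e=[-12,1,19] → ·
    (1,8)@(3, 17): e=[12,-1,-3] → ·
  covered (1 px):
    · · · · · · · · · ·
    · · · · · · · · · ·
    · · · · · · · · · ·
    · · · · · · · · · ·
    · · · · · · · · · ·
    · · · · · · · · · ·
    · · · · · · · · · ·
    · █ · · · · · · · ·
    · · · · · · · · · ·

Result: [[5,3],[6,3],[7,3],[8,3],[6,4],[7,4],[8,4],[6,5],[7,5],[8,5],[7,6]]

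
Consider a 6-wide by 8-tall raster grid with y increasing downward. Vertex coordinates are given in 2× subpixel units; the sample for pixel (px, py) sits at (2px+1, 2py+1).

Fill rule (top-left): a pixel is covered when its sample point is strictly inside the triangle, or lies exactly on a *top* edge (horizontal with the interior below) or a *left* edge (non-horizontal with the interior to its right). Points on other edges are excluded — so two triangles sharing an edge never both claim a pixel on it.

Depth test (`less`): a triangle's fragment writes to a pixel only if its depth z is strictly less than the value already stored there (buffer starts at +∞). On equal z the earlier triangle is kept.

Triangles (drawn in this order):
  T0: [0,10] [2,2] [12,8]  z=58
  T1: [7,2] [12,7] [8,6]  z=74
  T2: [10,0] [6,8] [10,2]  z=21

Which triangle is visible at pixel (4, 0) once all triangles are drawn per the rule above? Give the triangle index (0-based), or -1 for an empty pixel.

T0:
  2·area = 92
  edge (0, 10)→(2, 2): d=(2,-8) top-left  bias=+0
  edge (2, 2)→(12, 8): d=(10,6) right/bottom  bias=-1
  edge (12, 8)→(0, 10): d=(-12,2) right/bottom  bias=-1
    (1,1)@(3, 3): e=[10,4,78] → X
    (2,1)@(5, 3): e=[26,-8,74] → .
    (1,2)@(3, 5): e=[14,24,54] → X
    (2,2)@(5, 5): e=[30,12,50] → X
    (3,2)@(7, 5): e=[46,0,46] → .  [on edge]
    (0,3)@(1, 7): e=[2,56,34] → X
    (3,3)@(7, 7): e=[50,20,22] → X
    (4,3)@(9, 7): e=[66,8,18] → X
    (5,3)@(11, 7): e=[82,-4,14] → .
    (0,4)@(1, 9): e=[6,76,10] → X
    (3,4)@(7, 9): e=[54,40,-2] → .
    (4,4)@(9, 9): e=[70,28,-6] → .
  covered (11 px):
    . . . . . .
    . X . . . .
    . X X . . .
    X X X X X .
    X X X . . .
    . . . . . .
    . . . . . .
    . . . . . .
T1:
  2·area = 15
  edge (7, 2)→(12, 7): d=(5,5) right/bottom  bias=-1
  edge (12, 7)→(8, 6): d=(-4,-1) top-left  bias=+0
  edge (8, 6)→(7, 2): d=(-1,-4) top-left  bias=+0
    (4,2)@(9, 5): e=[5,5,5] → X
    (5,2)@(11, 5): e=[-5,7,13] → .
    (4,3)@(9, 7): e=[15,-3,3] → .
  covered (1 px):
    . . . . . .
    . . . . . .
    . . . . X .
    . . . . . .
    . . . . . .
    . . . . . .
    . . . . . .
    . . . . . .
T2:
  2·area = 8  (B↔C swapped to make it positive)
  edge (10, 0)→(10, 2): d=(0,2) right/bottom  bias=-1
  edge (10, 2)→(6, 8): d=(-4,6) right/bottom  bias=-1
  edge (6, 8)→(10, 0): d=(4,-8) top-left  bias=+0
    (4,1)@(9, 3): e=[2,2,4] → X
    (5,1)@(11, 3): e=[-2,-10,20] → .
    (4,2)@(9, 5): e=[2,-6,12] → .
  covered (1 px):
    . . . . . .
    . . . . X .
    . . . . . .
    . . . . . .
    . . . . . .
    . . . . . .
    . . . . . .
    . . . . . .

Z-buffer (winner per pixel, '.' = empty):
  . . . . . .
  . 0 . . 2 .
  . 0 0 . 1 .
  0 0 0 0 0 .
  0 0 0 . . .
  . . . . . .
  . . . . . .
  . . . . . .

Result: -1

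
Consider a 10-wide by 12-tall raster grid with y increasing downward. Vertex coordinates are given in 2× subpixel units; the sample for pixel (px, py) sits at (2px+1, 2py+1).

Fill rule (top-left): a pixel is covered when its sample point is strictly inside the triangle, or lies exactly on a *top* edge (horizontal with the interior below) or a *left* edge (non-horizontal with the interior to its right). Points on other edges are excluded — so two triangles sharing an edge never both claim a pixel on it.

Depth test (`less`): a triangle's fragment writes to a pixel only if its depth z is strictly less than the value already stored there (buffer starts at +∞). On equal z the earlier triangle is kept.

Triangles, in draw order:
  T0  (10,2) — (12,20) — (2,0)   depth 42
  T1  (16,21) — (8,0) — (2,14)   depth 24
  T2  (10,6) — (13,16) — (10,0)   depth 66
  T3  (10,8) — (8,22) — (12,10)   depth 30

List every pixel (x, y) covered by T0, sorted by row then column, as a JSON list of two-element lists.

T0:
  2·area = 140
  edge (10, 2)→(12, 20): d=(2,18) right/bottom  bias=-1
  edge (12, 20)→(2, 0): d=(-10,-20) top-left  bias=+0
  edge (2, 0)→(10, 2): d=(8,2) right/bottom  bias=-1
    (1,0)@(3, 1): e=[124,10,6] → #
    (2,0)@(5, 1): e=[88,50,2] → #
    (3,0)@(7, 1): e=[52,90,-2] → ·
    (1,1)@(3, 3): e=[128,-10,22] → ·
    (2,1)@(5, 3): e=[92,30,18] → #
    (3,1)@(7, 3): e=[56,70,14] → #
    (4,1)@(9, 3): e=[20,110,10] → #
    (5,1)@(11, 3): e=[-16,150,6] → ·
    (2,2)@(5, 5): e=[96,10,34] → #
    (5,2)@(11, 5): e=[-12,130,22] → ·
    (2,3)@(5, 7): e=[100,-10,50] → ·
    (3,3)@(7, 7): e=[64,30,46] → #
    (5,5)@(11, 11): e=[0,70,70] → ·  [on edge]
  covered (17 px):
    · # # · · · · · · ·
    · · # # # · · · · ·
    · · # # # · · · · ·
    · · · # # · · · · ·
    · · · # # · · · · ·
    · · · · # · · · · ·
    · · · · # # · · · ·
    · · · · · # · · · ·
    · · · · · # · · · ·
    · · · · · · · · · ·
    · · · · · · · · · ·
    · · · · · · · · · ·
T1:
  2·area = 238  (B↔C swapped to make it positive)
  edge (16, 21)→(2, 14): d=(-14,-7) top-left  bias=+0
  edge (2, 14)→(8, 0): d=(6,-14) top-left  bias=+0
  edge (8, 0)→(16, 21): d=(8,21) right/bottom  bias=-1
    (3,1)@(7, 3): e=[189,4,45] → #
    (4,1)@(9, 3): e=[203,32,3] → #
    (5,1)@(11, 3): e=[217,60,-39] → ·
    (3,2)@(7, 5): e=[161,16,61] → #
    (5,2)@(11, 5): e=[189,72,-23] → ·
    (2,3)@(5, 7): e=[119,0,119] → #  [on edge]
    (5,3)@(11, 7): e=[161,84,-7] → ·
    (2,4)@(5, 9): e=[91,12,135] → #
    (5,4)@(11, 9): e=[133,96,9] → #
    (6,4)@(13, 9): e=[147,124,-33] → ·
    (2,5)@(5, 11): e=[63,24,151] → #
    (6,5)@(13, 11): e=[119,136,-17] → ·
  covered (30 px):
    · · · · · · · · · ·
    · · · # # · · · · ·
    · · · # # · · · · ·
    · · # # # · · · · ·
    · · # # # # · · · ·
    · · # # # # · · · ·
    · # # # # # · · · ·
    · · # # # # # · · ·
    · · · · # # # · · ·
    · · · · · · # # · ·
    · · · · · · · · · ·
    · · · · · · · · · ·
T2:
  2·area = 18  (B↔C swapped to make it positive)
  edge (10, 6)→(10, 0): d=(0,-6) top-left  bias=+0
  edge (10, 0)→(13, 16): d=(3,16) right/bottom  bias=-1
  edge (13, 16)→(10, 6): d=(-3,-10) top-left  bias=+0
    (5,3)@(11, 7): e=[6,5,7] → #
    (6,3)@(13, 7): e=[18,-27,27] → ·
    (5,4)@(11, 9): e=[6,11,1] → #
    (6,4)@(13, 9): e=[18,-21,21] → ·
    (5,5)@(11, 11): e=[6,17,-5] → ·
  covered (2 px):
    · · · · · · · · · ·
    · · · · · · · · · ·
    · · · · · · · · · ·
    · · · · · # · · · ·
    · · · · · # · · · ·
    · · · · · · · · · ·
    · · · · · · · · · ·
    · · · · · · · · · ·
    · · · · · · · · · ·
    · · · · · · · · · ·
    · · · · · · · · · ·
    · · · · · · · · · ·
T3:
  2·area = 32  (B↔C swapped to make it positive)
  edge (10, 8)→(12, 10): d=(2,2) right/bottom  bias=-1
  edge (12, 10)→(8, 22): d=(-4,12) right/bottom  bias=-1
  edge (8, 22)→(10, 8): d=(2,-14) top-left  bias=+0
    (1,0)@(3, 1): e=[0,144,-112] → ·  [on edge]
    (5,0)@(11, 1): e=[-16,48,0] → ·  [on edge]
    (7,0)@(15, 1): e=[-24,0,56] → ·  [on edge]
    (2,1)@(5, 3): e=[0,112,-80] → ·  [on edge]
    (3,2)@(7, 5): e=[0,80,-48] → ·  [on edge]
    (4,3)@(9, 7): e=[0,48,-16] → ·  [on edge]
    (6,3)@(13, 7): e=[-8,0,40] → ·  [on edge]
    (5,4)@(11, 9): e=[0,16,16] → ·  [on edge]
    (5,5)@(11, 11): e=[4,8,20] → #
    (6,5)@(13, 11): e=[0,-16,48] → ·  [on edge]
    (5,6)@(11, 13): e=[8,0,24] → ·  [on edge]
    (7,6)@(15, 13): e=[0,-48,80] → ·  [on edge]
    (4,7)@(9, 15): e=[16,16,0] → #  [on edge]
    (8,7)@(17, 15): e=[0,-80,112] → ·  [on edge]
    (9,8)@(19, 17): e=[0,-112,144] → ·  [on edge]
    (4,9)@(9, 19): e=[24,0,8] → ·  [on edge]
  covered (3 px):
    · · · · · · · · · ·
    · · · · · · · · · ·
    · · · · · · · · · ·
    · · · · · · · · · ·
    · · · · · · · · · ·
    · · · · · # · · · ·
    · · · · · · · · · ·
    · · · · # · · · · ·
    · · · · # · · · · ·
    · · · · · · · · · ·
    · · · · · · · · · ·
    · · · · · · · · · ·

Result: [[1,0],[2,0],[2,1],[3,1],[4,1],[2,2],[3,2],[4,2],[3,3],[4,3],[3,4],[4,4],[4,5],[4,6],[5,6],[5,7],[5,8]]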